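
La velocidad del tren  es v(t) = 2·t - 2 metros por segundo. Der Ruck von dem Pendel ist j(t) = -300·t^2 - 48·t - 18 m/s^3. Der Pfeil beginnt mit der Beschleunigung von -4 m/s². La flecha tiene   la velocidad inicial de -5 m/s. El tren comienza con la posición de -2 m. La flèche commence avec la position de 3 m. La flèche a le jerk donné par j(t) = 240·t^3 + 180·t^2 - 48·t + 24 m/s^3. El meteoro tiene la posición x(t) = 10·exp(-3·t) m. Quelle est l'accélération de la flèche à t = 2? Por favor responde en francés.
Nous devons trouver l'intégrale de notre équation du jerk j(t) = 240·t^3 + 180·t^2 - 48·t + 24 1 fois. L'intégrale du jerk est l'accélération. En utilisant a(0) = -4, nous obtenons a(t) = 60·t^4 + 60·t^3 - 24·t^2 + 24·t - 4. Nous avons l'accélération a(t) = 60·t^4 + 60·t^3 - 24·t^2 + 24·t - 4. En substituant t = 2: a(2) = 1388.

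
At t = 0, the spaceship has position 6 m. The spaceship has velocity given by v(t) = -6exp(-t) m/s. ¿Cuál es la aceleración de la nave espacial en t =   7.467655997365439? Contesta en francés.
En partant de la vitesse v(t) = -6·exp(-t), nous prenons 1 dérivée. En prenant d/dt de v(t), nous trouvons a(t) = 6·exp(-t). Nous avons l'accélération a(t) = 6·exp(-t). En substituant t = 7.467655997365439: a(7.467655997365439) = 0.00342759466334039.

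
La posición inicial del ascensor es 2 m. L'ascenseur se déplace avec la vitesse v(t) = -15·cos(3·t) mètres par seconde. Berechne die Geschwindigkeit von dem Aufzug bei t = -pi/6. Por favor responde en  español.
Tenemos la velocidad v(t) = -15·cos(3·t). Sustituyendo t = -pi/6: v(-pi/6) = 0.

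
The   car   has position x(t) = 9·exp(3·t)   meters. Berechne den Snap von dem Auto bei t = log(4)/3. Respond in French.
En partant de la position x(t) = 9·exp(3·t), nous prenons 4 dérivées. En prenant d/dt de x(t), nous trouvons v(t) = 27·exp(3·t). La dérivée de la vitesse donne l'accélération: a(t) = 81·exp(3·t). La dérivée de l'accélération donne le jerk: j(t) = 243·exp(3·t). En dérivant le jerk, nous obtenons le snap: s(t) = 729·exp(3·t). Nous avons le snap s(t) = 729·exp(3·t). En substituant t = log(4)/3: s(log(4)/3) = 2916.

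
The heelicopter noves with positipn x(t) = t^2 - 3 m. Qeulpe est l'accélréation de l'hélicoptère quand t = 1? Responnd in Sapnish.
Para resolver esto, necesitamos tomar 2 derivadas de nuestra ecuación de la posición x(t) = t^2 - 3. Tomando d/dt de x(t), encontramos v(t) = 2·t. Tomando d/dt de v(t), encontramos a(t) = 2. De la ecuación de la aceleración a(t) = 2, sustituimos t = 1 para obtener a = 2.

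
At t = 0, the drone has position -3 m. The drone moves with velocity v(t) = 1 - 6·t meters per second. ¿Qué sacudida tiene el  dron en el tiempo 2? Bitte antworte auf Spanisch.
Para resolver esto, necesitamos tomar 2 derivadas de nuestra ecuación de la velocidad v(t) = 1 - 6·t. Derivando la velocidad, obtenemos la aceleración: a(t) = -6. Derivando la aceleración, obtenemos la sacudida: j(t) = 0. De la ecuación de la sacudida j(t) = 0, sustituimos t = 2 para obtener j = 0.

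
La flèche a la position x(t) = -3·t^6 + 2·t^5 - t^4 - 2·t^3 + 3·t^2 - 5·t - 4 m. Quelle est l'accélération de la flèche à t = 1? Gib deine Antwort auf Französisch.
En partant de la position x(t) = -3·t^6 + 2·t^5 - t^4 - 2·t^3 + 3·t^2 - 5·t - 4, nous prenons 2 dérivées. En dérivant la position, nous obtenons la vitesse: v(t) = -18·t^5 + 10·t^4 - 4·t^3 - 6·t^2 + 6·t - 5. La dérivée de la vitesse donne l'accélération: a(t) = -90·t^4 + 40·t^3 - 12·t^2 - 12·t + 6. De l'équation de l'accélération a(t) = -90·t^4 + 40·t^3 - 12·t^2 - 12·t + 6, nous substituons t = 1 pour obtenir a = -68.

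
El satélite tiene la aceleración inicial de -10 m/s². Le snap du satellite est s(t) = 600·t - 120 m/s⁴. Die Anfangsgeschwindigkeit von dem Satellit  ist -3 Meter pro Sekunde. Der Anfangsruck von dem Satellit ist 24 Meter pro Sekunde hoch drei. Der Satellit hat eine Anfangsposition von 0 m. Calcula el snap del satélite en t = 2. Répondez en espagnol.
De la ecuación del snap s(t) = 600·t - 120, sustituimos t = 2 para obtener s = 1080.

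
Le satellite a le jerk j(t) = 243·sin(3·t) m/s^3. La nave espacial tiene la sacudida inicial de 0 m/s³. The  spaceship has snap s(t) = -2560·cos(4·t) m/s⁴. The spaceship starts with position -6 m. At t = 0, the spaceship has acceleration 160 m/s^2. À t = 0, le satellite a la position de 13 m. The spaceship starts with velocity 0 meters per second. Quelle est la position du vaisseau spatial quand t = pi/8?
Pour résoudre ceci, nous devons prendre 4 primitives de notre équation du snap s(t) = -2560·cos(4·t). La primitive du snap, avec j(0) = 0, donne le jerk: j(t) = -640·sin(4·t). En intégrant le jerk et en utilisant la condition initiale a(0) = 160, nous obtenons a(t) = 160·cos(4·t). En intégrant l'accélération et en utilisant la condition initiale v(0) = 0, nous obtenons v(t) = 40·sin(4·t). En intégrant la vitesse et en utilisant la condition initiale x(0) = -6, nous obtenons x(t) = 4 - 10·cos(4·t). En utilisant x(t) = 4 - 10·cos(4·t) et en substituant t = pi/8, nous trouvons x = 4.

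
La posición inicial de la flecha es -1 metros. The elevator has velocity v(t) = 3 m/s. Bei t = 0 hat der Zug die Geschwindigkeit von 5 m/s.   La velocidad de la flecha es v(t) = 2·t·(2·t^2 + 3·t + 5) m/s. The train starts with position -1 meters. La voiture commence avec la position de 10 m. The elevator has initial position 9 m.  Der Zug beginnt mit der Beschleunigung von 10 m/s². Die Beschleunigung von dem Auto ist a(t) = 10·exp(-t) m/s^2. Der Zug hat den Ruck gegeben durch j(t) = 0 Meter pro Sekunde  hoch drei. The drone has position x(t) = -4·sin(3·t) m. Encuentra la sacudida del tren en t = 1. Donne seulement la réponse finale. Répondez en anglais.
At t = 1, j = 0.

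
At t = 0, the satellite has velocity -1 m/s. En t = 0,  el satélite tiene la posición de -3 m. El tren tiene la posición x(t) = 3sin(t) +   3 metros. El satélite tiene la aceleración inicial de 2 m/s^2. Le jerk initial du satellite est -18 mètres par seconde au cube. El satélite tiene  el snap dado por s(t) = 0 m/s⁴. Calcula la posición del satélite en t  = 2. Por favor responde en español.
Necesitamos integrar nuestra ecuación del snap s(t) = 0 4 veces. La antiderivada del snap, con j(0) = -18, da la sacudida: j(t) = -18. La antiderivada de la sacudida, con a(0) = 2, da la aceleración: a(t) = 2 - 18·t. La integral de la aceleración, con v(0) = -1, da la velocidad: v(t) = -9·t^2 + 2·t - 1. Integrando la velocidad y usando la condición inicial x(0) = -3, obtenemos x(t) = -3·t^3 + t^2 - t - 3. Tenemos la posición x(t) = -3·t^3 + t^2 - t - 3. Sustituyendo t = 2: x(2) = -25.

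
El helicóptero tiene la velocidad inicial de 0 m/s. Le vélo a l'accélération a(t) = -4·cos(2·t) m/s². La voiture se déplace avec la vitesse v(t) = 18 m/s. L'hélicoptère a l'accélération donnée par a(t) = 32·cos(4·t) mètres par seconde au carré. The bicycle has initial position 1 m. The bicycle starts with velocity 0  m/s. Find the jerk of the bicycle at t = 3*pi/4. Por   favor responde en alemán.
Wir müssen unsere Gleichung für die Beschleunigung a(t) = -4·cos(2·t) 1-mal ableiten. Mit d/dt von a(t) finden wir j(t) = 8·sin(2·t). Aus der Gleichung für den Ruck j(t) = 8·sin(2·t), setzen wir t = 3*pi/4 ein und erhalten j = -8.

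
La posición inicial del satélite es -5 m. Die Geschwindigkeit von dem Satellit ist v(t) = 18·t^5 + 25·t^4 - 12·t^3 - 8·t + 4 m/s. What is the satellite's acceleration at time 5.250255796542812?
Starting from velocity v(t) = 18·t^5 + 25·t^4 - 12·t^3 - 8·t + 4, we take 1 derivative. Differentiating velocity, we get acceleration: a(t) = 90·t^4 + 100·t^3 - 36·t^2 - 8. Using a(t) = 90·t^4 + 100·t^3 - 36·t^2 - 8 and substituting t = 5.250255796542812, we find a = 81857.6338049540.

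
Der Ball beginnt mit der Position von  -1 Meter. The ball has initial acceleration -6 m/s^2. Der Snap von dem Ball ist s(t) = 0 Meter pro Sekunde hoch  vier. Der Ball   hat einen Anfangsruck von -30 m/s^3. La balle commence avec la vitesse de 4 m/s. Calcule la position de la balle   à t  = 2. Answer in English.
To find the answer, we compute 4 antiderivatives of s(t) = 0. Taking ∫s(t)dt and applying j(0) = -30, we find j(t) = -30. The antiderivative of jerk is acceleration. Using a(0) = -6, we get a(t) = -30·t - 6. Taking ∫a(t)dt and applying v(0) = 4, we find v(t) = -15·t^2 - 6·t + 4. The integral of velocity, with x(0) = -1, gives position: x(t) = -5·t^3 - 3·t^2 + 4·t - 1. Using x(t) = -5·t^3 - 3·t^2 + 4·t - 1 and substituting t = 2, we find x = -45.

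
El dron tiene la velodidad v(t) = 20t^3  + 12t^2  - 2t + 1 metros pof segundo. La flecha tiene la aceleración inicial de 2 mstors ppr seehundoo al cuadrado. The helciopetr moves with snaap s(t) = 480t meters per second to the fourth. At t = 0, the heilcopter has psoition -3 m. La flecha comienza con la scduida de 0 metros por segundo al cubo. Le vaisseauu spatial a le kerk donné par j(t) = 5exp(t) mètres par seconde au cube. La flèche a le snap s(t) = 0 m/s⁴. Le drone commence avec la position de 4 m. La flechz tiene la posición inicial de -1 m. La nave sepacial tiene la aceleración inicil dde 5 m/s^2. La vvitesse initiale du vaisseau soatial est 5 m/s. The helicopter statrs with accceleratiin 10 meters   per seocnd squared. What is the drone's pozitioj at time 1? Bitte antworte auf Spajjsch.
Partiendo de la velocidad v(t) = 20·t^3 + 12·t^2 - 2·t + 1, tomamos 1 antiderivada. Integrando la velocidad y usando la condición inicial x(0) = 4, obtenemos x(t) = 5·t^4 + 4·t^3 - t^2 + t + 4. Tenemos la posición x(t) = 5·t^4 + 4·t^3 - t^2 + t + 4. Sustituyendo t = 1: x(1) = 13.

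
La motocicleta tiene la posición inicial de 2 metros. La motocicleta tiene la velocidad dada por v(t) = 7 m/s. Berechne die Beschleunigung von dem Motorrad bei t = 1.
Wir müssen unsere Gleichung für die Geschwindigkeit v(t) = 7 1-mal ableiten. Die Ableitung von der Geschwindigkeit ergibt die Beschleunigung: a(t) = 0. Aus der Gleichung für die Beschleunigung a(t) = 0, setzen wir t = 1 ein und erhalten a = 0.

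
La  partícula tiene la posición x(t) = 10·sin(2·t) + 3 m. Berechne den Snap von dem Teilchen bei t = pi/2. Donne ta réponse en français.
En partant de la position x(t) = 10·sin(2·t) + 3, nous prenons 4 dérivées. En dérivant la position, nous obtenons la vitesse: v(t) = 20·cos(2·t). En dérivant la vitesse, nous obtenons l'accélération: a(t) = -40·sin(2·t). En dérivant l'accélération, nous obtenons le jerk: j(t) = -80·cos(2·t). La dérivée du jerk donne le snap: s(t) = 160·sin(2·t). En utilisant s(t) = 160·sin(2·t) et en substituant t = pi/2, nous trouvons s = 0.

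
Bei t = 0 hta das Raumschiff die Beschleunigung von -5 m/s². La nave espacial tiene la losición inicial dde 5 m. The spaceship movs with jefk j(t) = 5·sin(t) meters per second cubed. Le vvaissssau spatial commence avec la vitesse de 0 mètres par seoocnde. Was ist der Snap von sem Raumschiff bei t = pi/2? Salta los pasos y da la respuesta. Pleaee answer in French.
La réponse est 0.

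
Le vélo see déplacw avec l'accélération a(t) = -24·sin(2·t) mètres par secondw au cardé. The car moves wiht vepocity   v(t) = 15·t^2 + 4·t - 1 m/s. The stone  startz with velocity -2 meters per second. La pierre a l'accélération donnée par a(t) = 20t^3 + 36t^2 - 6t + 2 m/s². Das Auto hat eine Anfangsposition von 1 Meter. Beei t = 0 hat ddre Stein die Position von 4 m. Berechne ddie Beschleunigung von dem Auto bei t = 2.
Wir müssen unsere Gleichung für die Geschwindigkeit v(t) = 15·t^2 + 4·t - 1 1-mal ableiten. Die Ableitung von der Geschwindigkeit ergibt die Beschleunigung: a(t) = 30·t + 4. Wir haben die Beschleunigung a(t) = 30·t + 4. Durch Einsetzen von t = 2: a(2) = 64.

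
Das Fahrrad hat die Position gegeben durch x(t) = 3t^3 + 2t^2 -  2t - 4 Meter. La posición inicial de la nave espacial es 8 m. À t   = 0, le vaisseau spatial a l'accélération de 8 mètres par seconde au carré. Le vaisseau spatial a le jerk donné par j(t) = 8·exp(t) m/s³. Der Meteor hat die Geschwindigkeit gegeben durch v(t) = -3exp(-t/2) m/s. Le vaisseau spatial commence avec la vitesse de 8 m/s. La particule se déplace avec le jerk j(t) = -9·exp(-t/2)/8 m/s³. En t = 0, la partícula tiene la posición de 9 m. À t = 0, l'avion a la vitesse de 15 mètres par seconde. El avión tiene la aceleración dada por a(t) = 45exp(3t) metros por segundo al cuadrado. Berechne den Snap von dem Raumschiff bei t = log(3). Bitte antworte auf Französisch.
Nous devons dériver notre équation du jerk j(t) = 8·exp(t) 1 fois. En dérivant le jerk, nous obtenons le snap: s(t) = 8·exp(t). Nous avons le snap s(t) = 8·exp(t). En substituant t = log(3): s(log(3)) = 24.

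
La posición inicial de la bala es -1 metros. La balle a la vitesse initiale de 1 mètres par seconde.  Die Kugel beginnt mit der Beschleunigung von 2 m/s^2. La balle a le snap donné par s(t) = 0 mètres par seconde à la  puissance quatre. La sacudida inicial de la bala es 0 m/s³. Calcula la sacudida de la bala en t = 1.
Necesitamos integrar nuestra ecuación del snap s(t) = 0 1 vez. La integral del snap, con j(0) = 0, da la sacudida: j(t) = 0. Tenemos la sacudida j(t) = 0. Sustituyendo t = 1: j(1) = 0.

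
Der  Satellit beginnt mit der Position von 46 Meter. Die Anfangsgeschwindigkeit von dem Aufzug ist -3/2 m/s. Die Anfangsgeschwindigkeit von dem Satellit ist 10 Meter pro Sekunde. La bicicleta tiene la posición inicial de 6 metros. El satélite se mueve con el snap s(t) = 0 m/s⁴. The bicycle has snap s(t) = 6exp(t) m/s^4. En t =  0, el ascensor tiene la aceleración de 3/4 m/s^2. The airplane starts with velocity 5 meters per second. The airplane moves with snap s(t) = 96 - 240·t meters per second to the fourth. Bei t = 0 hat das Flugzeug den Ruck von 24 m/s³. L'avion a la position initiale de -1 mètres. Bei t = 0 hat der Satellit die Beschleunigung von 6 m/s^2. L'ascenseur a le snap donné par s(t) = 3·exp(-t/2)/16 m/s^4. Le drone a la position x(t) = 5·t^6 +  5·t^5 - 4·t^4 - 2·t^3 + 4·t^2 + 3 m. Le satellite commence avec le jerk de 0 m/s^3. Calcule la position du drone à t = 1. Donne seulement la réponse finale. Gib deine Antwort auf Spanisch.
La posición en t = 1 es x = 11.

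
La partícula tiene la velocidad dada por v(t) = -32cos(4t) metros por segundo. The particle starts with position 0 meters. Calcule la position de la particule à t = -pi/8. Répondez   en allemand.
Ausgehend von der Geschwindigkeit v(t) = -32·cos(4·t), nehmen wir 1 Integral. Das Integral von der Geschwindigkeit ist die Position. Mit x(0) = 0 erhalten wir x(t) = -8·sin(4·t). Mit x(t) = -8·sin(4·t) und Einsetzen von t = -pi/8, finden wir x = 8.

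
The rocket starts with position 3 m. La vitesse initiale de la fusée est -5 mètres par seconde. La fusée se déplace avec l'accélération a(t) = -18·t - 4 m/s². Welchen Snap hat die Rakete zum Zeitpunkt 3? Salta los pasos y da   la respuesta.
Der Snap bei t = 3 ist s = 0.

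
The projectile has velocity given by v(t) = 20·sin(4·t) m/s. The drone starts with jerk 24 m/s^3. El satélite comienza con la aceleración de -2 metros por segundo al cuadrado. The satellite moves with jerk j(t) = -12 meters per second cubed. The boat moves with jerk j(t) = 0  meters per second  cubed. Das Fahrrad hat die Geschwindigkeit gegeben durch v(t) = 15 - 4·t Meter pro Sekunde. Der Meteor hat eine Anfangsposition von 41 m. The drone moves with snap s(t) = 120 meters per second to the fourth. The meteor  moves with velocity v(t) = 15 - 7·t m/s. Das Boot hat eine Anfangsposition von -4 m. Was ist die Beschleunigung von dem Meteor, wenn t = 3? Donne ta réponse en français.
Pour résoudre ceci, nous devons prendre 1 dérivée de notre équation de la vitesse v(t) = 15 - 7·t. La dérivée de la vitesse donne l'accélération: a(t) = -7. En utilisant a(t) = -7 et en substituant t = 3, nous trouvons a = -7.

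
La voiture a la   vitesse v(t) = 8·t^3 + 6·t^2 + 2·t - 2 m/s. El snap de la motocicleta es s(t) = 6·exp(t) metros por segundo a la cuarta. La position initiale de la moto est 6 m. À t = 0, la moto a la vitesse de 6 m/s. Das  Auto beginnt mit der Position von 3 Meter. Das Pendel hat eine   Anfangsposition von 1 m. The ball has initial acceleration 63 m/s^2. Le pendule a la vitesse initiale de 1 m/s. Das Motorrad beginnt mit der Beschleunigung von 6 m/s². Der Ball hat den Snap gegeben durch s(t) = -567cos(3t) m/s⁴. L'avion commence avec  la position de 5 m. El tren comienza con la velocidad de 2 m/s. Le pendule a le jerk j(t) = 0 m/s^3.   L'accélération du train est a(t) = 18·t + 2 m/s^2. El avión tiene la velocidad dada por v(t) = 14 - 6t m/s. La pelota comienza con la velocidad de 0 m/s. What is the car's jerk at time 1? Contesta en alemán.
Wir müssen unsere Gleichung für die Geschwindigkeit v(t) = 8·t^3 + 6·t^2 + 2·t - 2 2-mal ableiten. Mit d/dt von v(t) finden wir a(t) = 24·t^2 + 12·t + 2. Durch Ableiten von der Beschleunigung erhalten wir den Ruck: j(t) = 48·t + 12. Mit j(t) = 48·t + 12 und Einsetzen von t = 1, finden wir j = 60.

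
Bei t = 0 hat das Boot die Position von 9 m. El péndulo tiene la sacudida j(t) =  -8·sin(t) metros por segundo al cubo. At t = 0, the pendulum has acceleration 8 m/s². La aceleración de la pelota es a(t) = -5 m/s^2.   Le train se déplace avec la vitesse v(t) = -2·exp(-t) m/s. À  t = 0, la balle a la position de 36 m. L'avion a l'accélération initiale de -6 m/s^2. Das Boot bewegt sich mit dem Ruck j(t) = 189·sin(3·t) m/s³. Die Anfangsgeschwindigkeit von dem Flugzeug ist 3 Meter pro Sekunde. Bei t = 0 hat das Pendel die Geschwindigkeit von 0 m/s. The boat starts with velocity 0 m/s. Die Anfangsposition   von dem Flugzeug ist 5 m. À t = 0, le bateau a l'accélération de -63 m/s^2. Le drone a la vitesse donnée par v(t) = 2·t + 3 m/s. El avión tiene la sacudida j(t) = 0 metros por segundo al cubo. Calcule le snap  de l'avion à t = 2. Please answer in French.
Nous devons dériver notre équation du jerk j(t) = 0 1 fois. En dérivant le jerk, nous obtenons le snap: s(t) = 0. De l'équation du snap s(t) = 0, nous substituons t = 2 pour obtenir s = 0.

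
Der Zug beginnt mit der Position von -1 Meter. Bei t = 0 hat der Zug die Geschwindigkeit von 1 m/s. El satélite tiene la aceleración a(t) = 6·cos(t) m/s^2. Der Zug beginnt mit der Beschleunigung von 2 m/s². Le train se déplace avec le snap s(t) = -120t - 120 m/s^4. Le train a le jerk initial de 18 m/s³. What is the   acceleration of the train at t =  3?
To solve this, we need to take 2 integrals of our snap equation s(t) = -120·t - 120. The antiderivative of snap is jerk. Using j(0) = 18, we get j(t) = -60·t^2 - 120·t + 18. The antiderivative of jerk is acceleration. Using a(0) = 2, we get a(t) = -20·t^3 - 60·t^2 + 18·t + 2. We have acceleration a(t) = -20·t^3 - 60·t^2 + 18·t + 2. Substituting t = 3: a(3) = -1024.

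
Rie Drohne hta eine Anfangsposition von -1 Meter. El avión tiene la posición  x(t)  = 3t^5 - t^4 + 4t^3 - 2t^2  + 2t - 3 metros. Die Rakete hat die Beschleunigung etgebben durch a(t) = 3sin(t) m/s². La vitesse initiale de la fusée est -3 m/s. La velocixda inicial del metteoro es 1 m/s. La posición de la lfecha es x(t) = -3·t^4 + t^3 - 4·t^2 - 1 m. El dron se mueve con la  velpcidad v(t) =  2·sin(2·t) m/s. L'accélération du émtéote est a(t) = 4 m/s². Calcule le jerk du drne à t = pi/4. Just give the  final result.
j(pi/4) = -8.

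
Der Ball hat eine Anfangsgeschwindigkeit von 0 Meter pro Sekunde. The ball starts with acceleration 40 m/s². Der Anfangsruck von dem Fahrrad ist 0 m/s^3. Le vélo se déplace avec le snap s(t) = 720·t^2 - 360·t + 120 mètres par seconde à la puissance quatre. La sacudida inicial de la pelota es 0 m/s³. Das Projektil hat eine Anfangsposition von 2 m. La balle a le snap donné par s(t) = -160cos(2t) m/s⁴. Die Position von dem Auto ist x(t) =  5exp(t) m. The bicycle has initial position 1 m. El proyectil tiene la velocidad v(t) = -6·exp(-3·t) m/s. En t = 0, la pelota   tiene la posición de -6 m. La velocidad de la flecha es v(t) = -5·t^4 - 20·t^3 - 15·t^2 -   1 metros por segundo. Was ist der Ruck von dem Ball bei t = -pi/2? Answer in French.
En partant du snap s(t) = -160·cos(2·t), nous prenons 1 intégrale. En prenant ∫s(t)dt et en appliquant j(0) = 0, nous trouvons j(t) = -80·sin(2·t). Nous avons le jerk j(t) = -80·sin(2·t). En substituant t = -pi/2: j(-pi/2) = 0.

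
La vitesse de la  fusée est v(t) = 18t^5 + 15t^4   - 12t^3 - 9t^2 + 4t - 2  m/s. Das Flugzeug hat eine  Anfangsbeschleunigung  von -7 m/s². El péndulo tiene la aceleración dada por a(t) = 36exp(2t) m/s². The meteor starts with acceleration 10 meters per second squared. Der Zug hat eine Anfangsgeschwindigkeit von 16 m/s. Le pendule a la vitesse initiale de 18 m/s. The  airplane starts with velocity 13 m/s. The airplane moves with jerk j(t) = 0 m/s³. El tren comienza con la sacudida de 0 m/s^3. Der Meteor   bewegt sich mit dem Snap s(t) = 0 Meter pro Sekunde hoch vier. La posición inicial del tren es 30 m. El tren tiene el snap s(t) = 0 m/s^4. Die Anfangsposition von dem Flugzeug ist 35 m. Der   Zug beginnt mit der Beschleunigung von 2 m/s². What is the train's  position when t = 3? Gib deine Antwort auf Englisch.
To solve this, we need to take 4 antiderivatives of our snap equation s(t) = 0. The antiderivative of snap is jerk. Using j(0) = 0, we get j(t) = 0. The antiderivative of jerk, with a(0) = 2, gives acceleration: a(t) = 2. Finding the antiderivative of a(t) and using v(0) = 16: v(t) = 2·t + 16. The antiderivative of velocity, with x(0) = 30, gives position: x(t) = t^2 + 16·t + 30. From the given position equation x(t) = t^2 + 16·t + 30, we substitute t = 3 to get x = 87.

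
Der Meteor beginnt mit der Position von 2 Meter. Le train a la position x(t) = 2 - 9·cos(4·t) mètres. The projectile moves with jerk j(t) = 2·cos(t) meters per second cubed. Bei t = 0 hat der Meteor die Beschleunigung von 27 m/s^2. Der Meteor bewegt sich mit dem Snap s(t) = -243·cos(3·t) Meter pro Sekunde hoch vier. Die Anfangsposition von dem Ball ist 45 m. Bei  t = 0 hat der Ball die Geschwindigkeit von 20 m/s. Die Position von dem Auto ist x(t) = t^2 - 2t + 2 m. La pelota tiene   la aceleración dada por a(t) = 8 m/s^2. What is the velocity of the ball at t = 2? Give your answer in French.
En partant de l'accélération a(t) = 8, nous prenons 1 intégrale. L'intégrale de l'accélération, avec v(0) = 20, donne la vitesse: v(t) = 8·t + 20. De l'équation de la vitesse v(t) = 8·t + 20, nous substituons t = 2 pour obtenir v = 36.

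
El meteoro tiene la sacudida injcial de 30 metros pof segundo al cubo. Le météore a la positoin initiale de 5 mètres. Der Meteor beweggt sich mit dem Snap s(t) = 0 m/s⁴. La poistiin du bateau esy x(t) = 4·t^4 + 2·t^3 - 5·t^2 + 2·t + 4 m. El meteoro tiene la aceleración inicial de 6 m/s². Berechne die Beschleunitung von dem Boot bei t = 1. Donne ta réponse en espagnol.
Debemos derivar nuestra ecuación de la posición x(t) = 4·t^4 + 2·t^3 - 5·t^2 + 2·t + 4 2 veces. Derivando la posición, obtenemos la velocidad: v(t) = 16·t^3 + 6·t^2 - 10·t + 2. Tomando d/dt de v(t), encontramos a(t) = 48·t^2 + 12·t - 10. De la ecuación de la aceleración a(t) = 48·t^2 + 12·t - 10, sustituimos t = 1 para obtener a = 50.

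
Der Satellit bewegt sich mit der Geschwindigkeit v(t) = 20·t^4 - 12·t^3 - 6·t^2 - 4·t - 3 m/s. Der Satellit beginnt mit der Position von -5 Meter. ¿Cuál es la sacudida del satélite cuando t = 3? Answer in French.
En partant de la vitesse v(t) = 20·t^4 - 12·t^3 - 6·t^2 - 4·t - 3, nous prenons 2 dérivées. La dérivée de la vitesse donne l'accélération: a(t) = 80·t^3 - 36·t^2 - 12·t - 4. La dérivée de l'accélération donne le jerk: j(t) = 240·t^2 - 72·t - 12. De l'équation du jerk j(t) = 240·t^2 - 72·t - 12, nous substituons t = 3 pour obtenir j = 1932.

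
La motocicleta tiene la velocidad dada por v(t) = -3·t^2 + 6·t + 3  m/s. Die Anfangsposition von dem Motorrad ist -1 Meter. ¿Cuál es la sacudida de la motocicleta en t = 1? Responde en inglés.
We must differentiate our velocity equation v(t) = -3·t^2 + 6·t + 3 2 times. The derivative of velocity gives acceleration: a(t) = 6 - 6·t. Taking d/dt of a(t), we find j(t) = -6. We have jerk j(t) = -6. Substituting t = 1: j(1) = -6.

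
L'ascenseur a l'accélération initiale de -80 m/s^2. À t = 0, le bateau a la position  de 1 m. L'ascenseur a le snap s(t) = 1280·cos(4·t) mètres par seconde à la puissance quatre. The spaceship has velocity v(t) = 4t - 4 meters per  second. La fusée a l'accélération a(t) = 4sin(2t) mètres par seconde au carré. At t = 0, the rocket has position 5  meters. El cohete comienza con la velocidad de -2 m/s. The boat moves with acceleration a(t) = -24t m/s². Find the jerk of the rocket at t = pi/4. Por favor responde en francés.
Nous devons dériver notre équation de l'accélération a(t) = 4·sin(2·t) 1 fois. La dérivée de l'accélération donne le jerk: j(t) = 8·cos(2·t). En utilisant j(t) = 8·cos(2·t) et en substituant t = pi/4, nous trouvons j = 0.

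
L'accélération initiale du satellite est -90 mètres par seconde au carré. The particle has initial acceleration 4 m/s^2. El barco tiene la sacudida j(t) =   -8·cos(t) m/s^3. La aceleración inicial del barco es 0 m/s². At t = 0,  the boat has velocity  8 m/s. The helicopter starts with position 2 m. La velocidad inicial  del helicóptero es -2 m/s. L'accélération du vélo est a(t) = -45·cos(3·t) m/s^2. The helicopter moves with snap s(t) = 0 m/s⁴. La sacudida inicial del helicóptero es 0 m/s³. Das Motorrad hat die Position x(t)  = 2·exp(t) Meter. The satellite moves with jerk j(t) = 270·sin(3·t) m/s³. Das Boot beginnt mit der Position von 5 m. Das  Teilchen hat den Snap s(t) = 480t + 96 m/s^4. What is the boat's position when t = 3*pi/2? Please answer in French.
En partant du jerk j(t) = -8·cos(t), nous prenons 3 primitives. En prenant ∫j(t)dt et en appliquant a(0) = 0, nous trouvons a(t) = -8·sin(t). En prenant ∫a(t)dt et en appliquant v(0) = 8, nous trouvons v(t) = 8·cos(t). La primitive de la vitesse, avec x(0) = 5, donne la position: x(t) = 8·sin(t) + 5. En utilisant x(t) = 8·sin(t) + 5 et en substituant t = 3*pi/2, nous trouvons x = -3.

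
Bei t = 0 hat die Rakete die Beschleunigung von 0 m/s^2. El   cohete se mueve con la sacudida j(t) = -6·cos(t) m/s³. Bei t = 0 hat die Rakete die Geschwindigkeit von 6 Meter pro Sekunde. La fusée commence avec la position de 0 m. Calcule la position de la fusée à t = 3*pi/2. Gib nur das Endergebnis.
À t = 3*pi/2, x = -6.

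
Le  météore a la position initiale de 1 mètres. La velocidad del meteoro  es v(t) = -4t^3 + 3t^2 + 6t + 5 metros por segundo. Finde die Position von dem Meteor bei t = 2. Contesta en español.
Debemos encontrar la antiderivada de nuestra ecuación de la velocidad v(t) = -4·t^3 + 3·t^2 + 6·t + 5 1 vez. La antiderivada de la velocidad es la posición. Usando x(0) = 1, obtenemos x(t) = -t^4 + t^3 + 3·t^2 + 5·t + 1. Tenemos la posición x(t) = -t^4 + t^3 + 3·t^2 + 5·t + 1. Sustituyendo t = 2: x(2) = 15.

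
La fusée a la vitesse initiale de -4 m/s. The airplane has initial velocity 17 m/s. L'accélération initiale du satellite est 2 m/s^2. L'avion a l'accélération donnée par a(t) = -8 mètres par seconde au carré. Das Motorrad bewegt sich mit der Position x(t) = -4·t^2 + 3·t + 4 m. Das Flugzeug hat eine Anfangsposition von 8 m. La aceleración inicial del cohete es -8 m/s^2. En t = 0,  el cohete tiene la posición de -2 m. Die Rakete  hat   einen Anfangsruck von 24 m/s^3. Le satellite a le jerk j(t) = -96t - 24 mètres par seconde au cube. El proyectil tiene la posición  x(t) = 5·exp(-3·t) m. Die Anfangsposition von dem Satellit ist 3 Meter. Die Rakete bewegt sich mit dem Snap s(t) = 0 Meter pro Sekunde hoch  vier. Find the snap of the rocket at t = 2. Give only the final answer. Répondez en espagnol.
En t = 2, s = 0.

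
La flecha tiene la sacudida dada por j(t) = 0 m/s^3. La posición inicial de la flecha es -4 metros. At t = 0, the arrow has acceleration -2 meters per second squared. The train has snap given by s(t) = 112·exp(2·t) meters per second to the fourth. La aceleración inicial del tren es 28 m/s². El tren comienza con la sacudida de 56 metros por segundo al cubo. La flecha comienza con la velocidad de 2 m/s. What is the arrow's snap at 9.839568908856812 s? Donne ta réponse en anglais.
To solve this, we need to take 1 derivative of our jerk equation j(t) = 0. Differentiating jerk, we get snap: s(t) = 0. Using s(t) = 0 and substituting t = 9.839568908856812, we find s = 0.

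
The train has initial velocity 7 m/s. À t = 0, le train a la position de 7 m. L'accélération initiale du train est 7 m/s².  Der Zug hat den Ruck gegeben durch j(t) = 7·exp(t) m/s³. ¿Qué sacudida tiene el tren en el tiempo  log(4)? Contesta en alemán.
Aus der Gleichung für den Ruck j(t) = 7·exp(t), setzen wir t = log(4) ein und erhalten j = 28.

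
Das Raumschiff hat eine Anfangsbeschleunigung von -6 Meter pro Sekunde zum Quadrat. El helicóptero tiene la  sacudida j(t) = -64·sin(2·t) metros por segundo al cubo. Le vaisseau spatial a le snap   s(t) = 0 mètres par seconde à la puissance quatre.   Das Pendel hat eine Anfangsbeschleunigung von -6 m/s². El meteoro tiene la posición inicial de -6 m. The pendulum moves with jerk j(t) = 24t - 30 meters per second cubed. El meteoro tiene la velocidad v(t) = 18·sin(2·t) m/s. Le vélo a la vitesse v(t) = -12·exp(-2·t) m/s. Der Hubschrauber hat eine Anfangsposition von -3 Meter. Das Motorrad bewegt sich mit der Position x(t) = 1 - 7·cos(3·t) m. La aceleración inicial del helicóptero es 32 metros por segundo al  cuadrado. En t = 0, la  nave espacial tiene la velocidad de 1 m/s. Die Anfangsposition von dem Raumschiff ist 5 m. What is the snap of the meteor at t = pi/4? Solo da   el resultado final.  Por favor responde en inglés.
At t = pi/4, s = 0.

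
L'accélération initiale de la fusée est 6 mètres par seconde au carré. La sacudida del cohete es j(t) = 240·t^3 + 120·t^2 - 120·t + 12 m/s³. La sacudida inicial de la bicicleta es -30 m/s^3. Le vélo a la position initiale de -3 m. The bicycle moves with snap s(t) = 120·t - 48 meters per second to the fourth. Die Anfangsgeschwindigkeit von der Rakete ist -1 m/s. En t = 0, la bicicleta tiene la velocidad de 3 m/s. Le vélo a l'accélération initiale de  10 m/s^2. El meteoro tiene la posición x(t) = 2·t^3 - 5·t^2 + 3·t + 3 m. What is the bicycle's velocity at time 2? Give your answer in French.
Nous devons intégrer notre équation du snap s(t) = 120·t - 48 3 fois. En intégrant le snap et en utilisant la condition initiale j(0) = -30, nous obtenons j(t) = 60·t^2 - 48·t - 30. L'intégrale du jerk est l'accélération. En utilisant a(0) = 10, nous obtenons a(t) = 20·t^3 - 24·t^2 - 30·t + 10. En prenant ∫a(t)dt et en appliquant v(0) = 3, nous trouvons v(t) = 5·t^4 - 8·t^3 - 15·t^2 + 10·t + 3. De l'équation de la vitesse v(t) = 5·t^4 - 8·t^3 - 15·t^2 + 10·t + 3, nous substituons t = 2 pour obtenir v = -21.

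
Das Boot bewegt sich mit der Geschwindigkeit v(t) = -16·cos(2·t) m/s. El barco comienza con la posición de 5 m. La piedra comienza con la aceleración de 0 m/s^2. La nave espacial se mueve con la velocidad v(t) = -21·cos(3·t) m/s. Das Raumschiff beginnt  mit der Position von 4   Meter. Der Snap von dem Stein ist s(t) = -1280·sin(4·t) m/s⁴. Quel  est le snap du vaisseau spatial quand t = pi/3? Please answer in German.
Um dies zu lösen, müssen wir 3 Ableitungen unserer Gleichung für die Geschwindigkeit v(t) = -21·cos(3·t) nehmen. Die Ableitung von der Geschwindigkeit ergibt die Beschleunigung: a(t) = 63·sin(3·t). Durch Ableiten von der Beschleunigung erhalten wir den Ruck: j(t) = 189·cos(3·t). Die Ableitung von dem Ruck ergibt den Snap: s(t) = -567·sin(3·t). Mit s(t) = -567·sin(3·t) und Einsetzen von t = pi/3, finden wir s = 0.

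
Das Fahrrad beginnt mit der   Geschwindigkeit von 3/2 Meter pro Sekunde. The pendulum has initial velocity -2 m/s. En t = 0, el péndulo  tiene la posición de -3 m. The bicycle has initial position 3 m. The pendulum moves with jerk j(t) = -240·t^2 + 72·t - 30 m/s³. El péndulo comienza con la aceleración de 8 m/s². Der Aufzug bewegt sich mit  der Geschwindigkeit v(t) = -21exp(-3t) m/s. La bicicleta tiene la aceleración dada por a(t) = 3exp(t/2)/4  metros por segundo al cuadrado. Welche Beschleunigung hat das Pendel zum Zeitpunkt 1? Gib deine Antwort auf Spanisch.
Para resolver esto, necesitamos tomar 1 antiderivada de nuestra ecuación de la sacudida j(t) = -240·t^2 + 72·t - 30. La antiderivada de la sacudida es la aceleración. Usando a(0) = 8, obtenemos a(t) = -80·t^3 + 36·t^2 - 30·t + 8. Tenemos la aceleración a(t) = -80·t^3 + 36·t^2 - 30·t + 8. Sustituyendo t = 1: a(1) = -66.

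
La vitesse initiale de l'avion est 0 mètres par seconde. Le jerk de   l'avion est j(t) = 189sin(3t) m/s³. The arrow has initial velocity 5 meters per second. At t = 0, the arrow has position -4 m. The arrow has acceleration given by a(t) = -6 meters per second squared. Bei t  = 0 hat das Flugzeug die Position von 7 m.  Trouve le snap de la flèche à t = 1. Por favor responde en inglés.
We must differentiate our acceleration equation a(t) = -6 2 times. Differentiating acceleration, we get jerk: j(t) = 0. The derivative of jerk gives snap: s(t) = 0. Using s(t) = 0 and substituting t = 1, we find s = 0.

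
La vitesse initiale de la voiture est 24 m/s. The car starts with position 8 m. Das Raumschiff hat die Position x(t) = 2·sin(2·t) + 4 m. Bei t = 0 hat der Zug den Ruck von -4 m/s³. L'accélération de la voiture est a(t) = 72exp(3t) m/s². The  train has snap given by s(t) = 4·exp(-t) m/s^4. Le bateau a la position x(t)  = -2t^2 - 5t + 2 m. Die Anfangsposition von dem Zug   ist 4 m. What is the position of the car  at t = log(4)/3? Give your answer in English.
We need to integrate our acceleration equation a(t) = 72·exp(3·t) 2 times. Taking ∫a(t)dt and applying v(0) = 24, we find v(t) = 24·exp(3·t). The integral of velocity, with x(0) = 8, gives position: x(t) = 8·exp(3·t). From the given position equation x(t) = 8·exp(3·t), we substitute t = log(4)/3 to get x = 32.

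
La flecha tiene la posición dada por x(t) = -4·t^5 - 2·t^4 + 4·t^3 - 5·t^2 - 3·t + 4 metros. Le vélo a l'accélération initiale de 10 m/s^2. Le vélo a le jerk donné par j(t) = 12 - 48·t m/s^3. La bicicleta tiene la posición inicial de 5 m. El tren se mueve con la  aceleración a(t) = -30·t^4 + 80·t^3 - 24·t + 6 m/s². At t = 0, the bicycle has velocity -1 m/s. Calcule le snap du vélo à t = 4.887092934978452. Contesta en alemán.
Ausgehend von dem Ruck j(t) = 12 - 48·t, nehmen wir 1 Ableitung. Die Ableitung von dem Ruck ergibt den Snap: s(t) = -48. Mit s(t) = -48 und Einsetzen von t = 4.887092934978452, finden wir s = -48.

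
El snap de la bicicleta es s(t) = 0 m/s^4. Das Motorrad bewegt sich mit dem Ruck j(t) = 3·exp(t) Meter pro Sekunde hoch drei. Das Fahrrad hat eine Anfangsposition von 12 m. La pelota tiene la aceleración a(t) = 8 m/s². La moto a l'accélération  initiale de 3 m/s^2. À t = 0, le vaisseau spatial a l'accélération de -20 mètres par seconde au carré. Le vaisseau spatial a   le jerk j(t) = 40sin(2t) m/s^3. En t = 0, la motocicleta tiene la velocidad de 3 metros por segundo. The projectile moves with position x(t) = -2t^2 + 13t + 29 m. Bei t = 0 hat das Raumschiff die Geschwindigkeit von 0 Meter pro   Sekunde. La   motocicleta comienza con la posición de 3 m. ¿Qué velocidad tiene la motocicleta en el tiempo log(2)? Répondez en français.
Pour résoudre ceci, nous devons prendre 2 intégrales de notre équation du jerk j(t) = 3·exp(t). En prenant ∫j(t)dt et en appliquant a(0) = 3, nous trouvons a(t) = 3·exp(t). L'intégrale de l'accélération, avec v(0) = 3, donne la vitesse: v(t) = 3·exp(t). Nous avons la vitesse v(t) = 3·exp(t). En substituant t = log(2): v(log(2)) = 6.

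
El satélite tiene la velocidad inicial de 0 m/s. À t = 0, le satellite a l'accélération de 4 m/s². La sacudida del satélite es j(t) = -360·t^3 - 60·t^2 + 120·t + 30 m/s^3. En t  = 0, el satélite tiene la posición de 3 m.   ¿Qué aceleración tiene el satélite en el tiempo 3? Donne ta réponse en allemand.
Wir müssen die Stammfunktion unserer Gleichung für den Ruck j(t) = -360·t^3 - 60·t^2 + 120·t + 30 1-mal finden. Durch Integration von dem Ruck und Verwendung der Anfangsbedingung a(0) = 4, erhalten wir a(t) = -90·t^4 - 20·t^3 + 60·t^2 + 30·t + 4. Aus der Gleichung für die Beschleunigung a(t) = -90·t^4 - 20·t^3 + 60·t^2 + 30·t + 4, setzen wir t = 3 ein und erhalten a = -7196.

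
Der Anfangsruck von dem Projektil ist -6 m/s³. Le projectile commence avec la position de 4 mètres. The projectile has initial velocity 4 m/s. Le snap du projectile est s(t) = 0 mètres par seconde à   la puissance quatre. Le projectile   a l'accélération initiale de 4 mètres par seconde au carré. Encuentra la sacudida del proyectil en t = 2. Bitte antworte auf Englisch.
Starting from snap s(t) = 0, we take 1 antiderivative. Finding the antiderivative of s(t) and using j(0) = -6: j(t) = -6. Using j(t) = -6 and substituting t = 2, we find j = -6.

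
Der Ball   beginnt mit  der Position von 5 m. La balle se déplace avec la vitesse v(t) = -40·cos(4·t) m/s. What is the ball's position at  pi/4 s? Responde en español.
Necesitamos integrar nuestra ecuación de la velocidad v(t) = -40·cos(4·t) 1 vez. Tomando ∫v(t)dt y aplicando x(0) = 5, encontramos x(t) = 5 - 10·sin(4·t). De la ecuación de la posición x(t) = 5 - 10·sin(4·t), sustituimos t = pi/4 para obtener x = 5.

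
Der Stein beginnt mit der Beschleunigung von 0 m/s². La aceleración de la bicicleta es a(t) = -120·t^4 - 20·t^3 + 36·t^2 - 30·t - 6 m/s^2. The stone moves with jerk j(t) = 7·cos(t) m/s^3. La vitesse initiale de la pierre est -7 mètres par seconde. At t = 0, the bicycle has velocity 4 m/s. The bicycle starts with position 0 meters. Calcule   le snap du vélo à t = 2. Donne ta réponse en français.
Pour résoudre ceci, nous devons prendre 2 dérivées de notre équation de l'accélération a(t) = -120·t^4 - 20·t^3 + 36·t^2 - 30·t - 6. En prenant d/dt de a(t), nous trouvons j(t) = -480·t^3 - 60·t^2 + 72·t - 30. La dérivée du jerk donne le snap: s(t) = -1440·t^2 - 120·t + 72. Nous avons le snap s(t) = -1440·t^2 - 120·t + 72. En substituant t = 2: s(2) = -5928.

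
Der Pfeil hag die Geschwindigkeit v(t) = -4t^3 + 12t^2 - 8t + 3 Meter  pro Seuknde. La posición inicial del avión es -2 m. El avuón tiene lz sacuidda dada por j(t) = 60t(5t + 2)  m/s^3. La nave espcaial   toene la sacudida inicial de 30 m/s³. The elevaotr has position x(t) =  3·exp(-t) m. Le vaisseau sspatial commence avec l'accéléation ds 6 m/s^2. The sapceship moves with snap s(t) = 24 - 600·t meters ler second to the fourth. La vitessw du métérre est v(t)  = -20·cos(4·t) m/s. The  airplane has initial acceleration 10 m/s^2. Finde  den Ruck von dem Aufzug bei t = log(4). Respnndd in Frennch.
En partant de la position x(t) = 3·exp(-t), nous prenons 3 dérivées. En dérivant la position, nous obtenons la vitesse: v(t) = -3·exp(-t). En prenant d/dt de v(t), nous trouvons a(t) = 3·exp(-t). La dérivée de l'accélération donne le jerk: j(t) = -3·exp(-t). De l'équation du jerk j(t) = -3·exp(-t), nous substituons t = log(4) pour obtenir j = -3/4.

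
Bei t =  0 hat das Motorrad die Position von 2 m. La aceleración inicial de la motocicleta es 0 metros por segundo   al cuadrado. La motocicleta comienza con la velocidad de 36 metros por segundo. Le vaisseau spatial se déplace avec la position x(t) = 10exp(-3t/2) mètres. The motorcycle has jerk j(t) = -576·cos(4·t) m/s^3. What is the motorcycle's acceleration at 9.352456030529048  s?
To find the answer, we compute 1 integral of j(t) = -576·cos(4·t). The integral of jerk is acceleration. Using a(0) = 0, we get a(t) = -144·sin(4·t). From the given acceleration equation a(t) = -144·sin(4·t), we substitute t = 9.352456030529048 to get a = 41.0788246461671.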